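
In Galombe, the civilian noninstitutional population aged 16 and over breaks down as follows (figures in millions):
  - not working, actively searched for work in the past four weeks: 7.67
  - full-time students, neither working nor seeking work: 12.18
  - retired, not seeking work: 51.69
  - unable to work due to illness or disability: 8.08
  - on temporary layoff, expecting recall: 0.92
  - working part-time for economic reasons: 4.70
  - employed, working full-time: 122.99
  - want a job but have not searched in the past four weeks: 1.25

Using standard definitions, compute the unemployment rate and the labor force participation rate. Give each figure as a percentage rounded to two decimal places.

Employed = 4.70 + 122.99 = 127.69 million (anyone who worked, including part-time for economic reasons, counts as employed).
Unemployed = 7.67 + 0.92 = 8.59 million (jobless and actively searching, or on temporary layoff).
Labor force = 127.69 + 8.59 = 136.28 million.
Not in labor force = 12.18 + 51.69 + 8.08 + 1.25 = 73.20 million (those not working and not actively searching are outside the labor force — including those who want a job but have given up searching).
Civilian working-age population = 136.28 + 73.20 = 209.48 million.
Unemployment rate = 8.59 / 136.28 = 6.30%.
Labor force participation rate = 136.28 / 209.48 = 65.06%.

Unemployment rate ≈ 6.30%; labor force participation rate ≈ 65.06%.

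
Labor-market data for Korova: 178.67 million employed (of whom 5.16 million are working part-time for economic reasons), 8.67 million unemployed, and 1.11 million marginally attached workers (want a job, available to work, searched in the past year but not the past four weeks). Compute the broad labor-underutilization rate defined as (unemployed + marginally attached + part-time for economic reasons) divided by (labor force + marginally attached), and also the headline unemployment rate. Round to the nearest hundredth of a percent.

Labor force = 178.67 + 8.67 = 187.34 million.
Numerator = 8.67 + 1.11 + 5.16 = 14.94 million.
Denominator = 187.34 + 1.11 = 188.45 million.
Broad rate = 14.94 / 188.45 = 7.93%.
Headline unemployment rate = 8.67 / 187.34 = 4.63%.

Broad underutilization rate ≈ 7.93%; headline unemployment rate ≈ 4.63%.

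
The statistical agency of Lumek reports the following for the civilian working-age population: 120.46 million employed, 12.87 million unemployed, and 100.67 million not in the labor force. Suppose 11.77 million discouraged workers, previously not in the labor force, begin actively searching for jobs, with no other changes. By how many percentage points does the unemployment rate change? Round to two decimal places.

Initially, labor force = 120.46 + 12.87 = 133.33 million, so u = 12.87/133.33 = 9.65%.
After the change, unemployed and labor force both rise by 11.77 → E = 120.46, U = 24.64, labor force = 145.10 million.
New unemployment rate = 24.64 / 145.10 = 16.98%.
Change = 16.98% − 9.65% = +7.33 percentage points.

The unemployment rate changes by +7.33 percentage points.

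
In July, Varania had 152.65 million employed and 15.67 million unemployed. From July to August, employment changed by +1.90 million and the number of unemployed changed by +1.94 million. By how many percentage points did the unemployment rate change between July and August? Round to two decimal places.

July: labor force = 152.65 + 15.67 = 168.32; u = 15.67/168.32 = 9.31%.
August: labor force = 154.55 + 17.61 = 172.16; u = 17.61/172.16 = 10.23%.
Change = 10.23% − 9.31% = +0.92 pp.

The unemployment rate changed by +0.92 percentage points.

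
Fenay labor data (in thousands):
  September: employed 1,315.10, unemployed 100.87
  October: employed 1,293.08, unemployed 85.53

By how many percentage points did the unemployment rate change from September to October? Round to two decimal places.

September: labor force = 1,315.10 + 100.87 = 1,415.97; u = 100.87/1,415.97 = 7.12%.
October: labor force = 1,293.08 + 85.53 = 1,378.61; u = 85.53/1,378.61 = 6.20%.
Change = 6.20% − 7.12% = −0.92 pp.

The unemployment rate changed by −0.92 percentage points.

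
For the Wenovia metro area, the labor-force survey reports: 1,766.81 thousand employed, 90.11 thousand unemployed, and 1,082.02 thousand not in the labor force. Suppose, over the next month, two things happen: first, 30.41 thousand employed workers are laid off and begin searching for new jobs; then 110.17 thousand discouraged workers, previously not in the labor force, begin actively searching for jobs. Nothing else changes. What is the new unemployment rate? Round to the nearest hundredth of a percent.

Initially, labor force = 1,766.81 + 90.11 = 1,856.92 thousand, so u = 90.11/1,856.92 = 4.85%.
After the first change, employed falls and unemployed rises by 30.41; labor force unchanged → E = 1,736.40, U = 120.52, labor force = 1,856.92 thousand.
After the second change, unemployed and labor force both rise by 110.17 → E = 1,736.40, U = 230.69, labor force = 1,967.09 thousand.
New unemployment rate = 230.69 / 1,967.09 = 11.73%.

New unemployment rate ≈ 11.73%.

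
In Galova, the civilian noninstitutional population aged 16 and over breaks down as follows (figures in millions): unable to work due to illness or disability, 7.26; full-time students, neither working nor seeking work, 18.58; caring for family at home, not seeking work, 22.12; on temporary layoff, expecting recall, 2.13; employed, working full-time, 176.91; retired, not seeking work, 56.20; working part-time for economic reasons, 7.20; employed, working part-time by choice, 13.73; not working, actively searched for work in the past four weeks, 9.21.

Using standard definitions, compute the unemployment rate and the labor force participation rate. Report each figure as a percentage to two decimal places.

Employed = 176.91 + 7.20 + 13.73 = 197.84 million (anyone who worked, including part-time for economic reasons, counts as employed).
Unemployed = 2.13 + 9.21 = 11.34 million (jobless and actively searching, or on temporary layoff).
Labor force = 197.84 + 11.34 = 209.18 million.
Not in labor force = 7.26 + 18.58 + 22.12 + 56.20 = 104.16 million (those not working and not actively searching are outside the labor force).
Civilian working-age population = 209.18 + 104.16 = 313.34 million.
Unemployment rate = 11.34 / 209.18 = 5.42%.
Labor force participation rate = 209.18 / 313.34 = 66.76%.

Unemployment rate ≈ 5.42%; labor force participation rate ≈ 66.76%.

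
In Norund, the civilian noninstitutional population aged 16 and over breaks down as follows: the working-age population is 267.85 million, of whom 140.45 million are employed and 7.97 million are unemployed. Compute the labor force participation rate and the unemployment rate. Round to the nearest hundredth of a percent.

Labor force = employed + unemployed = 140.45 + 7.97 = 148.42 million.
Unemployment rate = 7.97 / 148.42 = 5.37%.
Labor force participation rate = 148.42 / 267.85 = 55.41%.

Labor force participation rate ≈ 55.41%; unemployment rate ≈ 5.37%.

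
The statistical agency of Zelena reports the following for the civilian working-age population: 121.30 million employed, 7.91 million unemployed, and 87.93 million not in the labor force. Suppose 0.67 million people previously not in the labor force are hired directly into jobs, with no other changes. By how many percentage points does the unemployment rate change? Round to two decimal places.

Initially, labor force = 121.30 + 7.91 = 129.21 million, so u = 7.91/129.21 = 6.12%.
After the change, employed and labor force both rise by 0.67; unemployed unchanged → E = 121.97, U = 7.91, labor force = 129.88 million.
New unemployment rate = 7.91 / 129.88 = 6.09%.
Change = 6.09% − 6.12% = −0.03 percentage points.

The unemployment rate changes by −0.03 percentage points.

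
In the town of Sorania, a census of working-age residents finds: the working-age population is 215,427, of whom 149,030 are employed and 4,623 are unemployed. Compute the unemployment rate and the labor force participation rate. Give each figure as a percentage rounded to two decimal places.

Labor force = employed + unemployed = 149,030 + 4,623 = 153,653.
Unemployment rate = 4,623 / 153,653 = 3.01%.
Labor force participation rate = 153,653 / 215,427 = 71.32%.

Unemployment rate ≈ 3.01%; labor force participation rate ≈ 71.32%.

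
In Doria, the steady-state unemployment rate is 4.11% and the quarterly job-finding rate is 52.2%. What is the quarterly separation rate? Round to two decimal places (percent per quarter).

Separation rate ≈ 2.24% per quarter.

From u* = s/(s+f): s = u·f/(1−u).
s = 0.0411 × 52.2 / (1 − 0.0411) = 2.1454 / 0.9589 ≈ 2.24% per quarter.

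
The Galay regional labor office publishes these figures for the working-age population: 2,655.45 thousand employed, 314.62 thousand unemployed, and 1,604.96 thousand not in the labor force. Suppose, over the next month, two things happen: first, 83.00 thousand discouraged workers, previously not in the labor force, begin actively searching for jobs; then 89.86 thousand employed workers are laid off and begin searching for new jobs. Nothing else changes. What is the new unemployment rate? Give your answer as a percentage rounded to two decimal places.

New unemployment rate ≈ 15.97%.

Initially, labor force = 2,655.45 + 314.62 = 2,970.07 thousand, so u = 314.62/2,970.07 = 10.59%.
After the first change, unemployed and labor force both rise by 83.00 → E = 2,655.45, U = 397.62, labor force = 3,053.07 thousand.
After the second change, employed falls and unemployed rises by 89.86; labor force unchanged → E = 2,565.59, U = 487.48, labor force = 3,053.07 thousand.
New unemployment rate = 487.48 / 3,053.07 = 15.97%.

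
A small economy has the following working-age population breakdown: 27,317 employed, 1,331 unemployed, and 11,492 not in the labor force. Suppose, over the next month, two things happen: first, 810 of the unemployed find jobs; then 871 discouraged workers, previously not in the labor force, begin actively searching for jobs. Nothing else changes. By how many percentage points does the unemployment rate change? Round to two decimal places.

The unemployment rate changes by +0.07 percentage points.

Initially, labor force = 27,317 + 1,331 = 28,648, so u = 1,331/28,648 = 4.65%.
After the first change, unemployed falls and employed rises by 810; labor force unchanged → E = 28,127, U = 521, labor force = 28,648.
After the second change, unemployed and labor force both rise by 871 → E = 28,127, U = 1,392, labor force = 29,519.
New unemployment rate = 1,392 / 29,519 = 4.72%.
Change = 4.72% − 4.65% = +0.07 percentage points.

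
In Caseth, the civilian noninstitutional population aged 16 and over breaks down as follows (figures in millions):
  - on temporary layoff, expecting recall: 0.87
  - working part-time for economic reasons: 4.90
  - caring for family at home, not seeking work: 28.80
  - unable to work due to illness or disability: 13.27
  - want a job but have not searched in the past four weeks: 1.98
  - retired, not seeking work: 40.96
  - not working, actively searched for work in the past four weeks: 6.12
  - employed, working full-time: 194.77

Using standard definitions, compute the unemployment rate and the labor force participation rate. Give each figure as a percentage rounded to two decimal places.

Employed = 4.90 + 194.77 = 199.67 million (anyone who worked, including part-time for economic reasons, counts as employed).
Unemployed = 0.87 + 6.12 = 6.99 million (jobless and actively searching, or on temporary layoff).
Labor force = 199.67 + 6.99 = 206.66 million.
Not in labor force = 28.80 + 13.27 + 1.98 + 40.96 = 85.01 million (those not working and not actively searching are outside the labor force — including those who want a job but have given up searching).
Civilian working-age population = 206.66 + 85.01 = 291.67 million.
Unemployment rate = 6.99 / 206.66 = 3.38%.
Labor force participation rate = 206.66 / 291.67 = 70.85%.

Unemployment rate ≈ 3.38%; labor force participation rate ≈ 70.85%.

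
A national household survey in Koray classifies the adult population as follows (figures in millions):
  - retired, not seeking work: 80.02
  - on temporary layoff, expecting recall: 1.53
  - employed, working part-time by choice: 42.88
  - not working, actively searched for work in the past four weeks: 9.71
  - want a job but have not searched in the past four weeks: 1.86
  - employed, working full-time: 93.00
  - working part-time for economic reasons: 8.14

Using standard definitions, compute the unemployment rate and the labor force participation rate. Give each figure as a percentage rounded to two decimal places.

Unemployment rate ≈ 7.24%; labor force participation rate ≈ 65.47%.

Employed = 42.88 + 93.00 + 8.14 = 144.02 million (anyone who worked, including part-time for economic reasons, counts as employed).
Unemployed = 1.53 + 9.71 = 11.24 million (jobless and actively searching, or on temporary layoff).
Labor force = 144.02 + 11.24 = 155.26 million.
Not in labor force = 80.02 + 1.86 = 81.88 million (those not working and not actively searching are outside the labor force — including those who want a job but have given up searching).
Civilian working-age population = 155.26 + 81.88 = 237.14 million.
Unemployment rate = 11.24 / 155.26 = 7.24%.
Labor force participation rate = 155.26 / 237.14 = 65.47%.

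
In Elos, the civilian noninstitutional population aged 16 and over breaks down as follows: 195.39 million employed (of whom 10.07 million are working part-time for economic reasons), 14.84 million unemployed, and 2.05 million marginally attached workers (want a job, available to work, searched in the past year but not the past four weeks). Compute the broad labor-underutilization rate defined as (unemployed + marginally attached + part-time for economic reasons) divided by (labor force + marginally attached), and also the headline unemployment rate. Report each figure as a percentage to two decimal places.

Broad underutilization rate ≈ 12.70%; headline unemployment rate ≈ 7.06%.

Labor force = 195.39 + 14.84 = 210.23 million.
Numerator = 14.84 + 2.05 + 10.07 = 26.96 million.
Denominator = 210.23 + 2.05 = 212.28 million.
Broad rate = 26.96 / 212.28 = 12.70%.
Headline unemployment rate = 14.84 / 210.23 = 7.06%.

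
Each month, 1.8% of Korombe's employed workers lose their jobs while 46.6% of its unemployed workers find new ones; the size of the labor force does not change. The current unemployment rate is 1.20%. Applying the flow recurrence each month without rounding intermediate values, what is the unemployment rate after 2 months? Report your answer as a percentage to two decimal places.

With a fixed labor force, u_{t+1} = u_t + s·(1−u_t) − f·u_t = u_t·(1−s−f) + s.
Here 1−s−f = 0.516 and s = 0.018.
u_1 = 0.012000 × 0.516 + 0.018 = 0.024192.
u_2 = 0.024192 × 0.516 + 0.018 = 0.030483.

Unemployment rate after two months ≈ 3.05%.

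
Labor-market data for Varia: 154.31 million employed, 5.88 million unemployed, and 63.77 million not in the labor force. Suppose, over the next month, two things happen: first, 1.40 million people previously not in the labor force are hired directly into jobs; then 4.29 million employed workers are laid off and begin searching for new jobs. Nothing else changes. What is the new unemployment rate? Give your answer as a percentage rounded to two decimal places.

Initially, labor force = 154.31 + 5.88 = 160.19 million, so u = 5.88/160.19 = 3.67%.
After the first change, employed and labor force both rise by 1.40; unemployed unchanged → E = 155.71, U = 5.88, labor force = 161.59 million.
After the second change, employed falls and unemployed rises by 4.29; labor force unchanged → E = 151.42, U = 10.17, labor force = 161.59 million.
New unemployment rate = 10.17 / 161.59 = 6.29%.

New unemployment rate ≈ 6.29%.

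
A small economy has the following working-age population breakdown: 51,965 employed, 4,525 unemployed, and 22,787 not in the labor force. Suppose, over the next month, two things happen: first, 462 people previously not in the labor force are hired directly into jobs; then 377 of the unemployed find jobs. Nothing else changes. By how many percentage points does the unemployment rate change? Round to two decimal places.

Initially, labor force = 51,965 + 4,525 = 56,490, so u = 4,525/56,490 = 8.01%.
After the first change, employed and labor force both rise by 462; unemployed unchanged → E = 52,427, U = 4,525, labor force = 56,952.
After the second change, unemployed falls and employed rises by 377; labor force unchanged → E = 52,804, U = 4,148, labor force = 56,952.
New unemployment rate = 4,148 / 56,952 = 7.28%.
Change = 7.28% − 8.01% = −0.73 percentage points.

The unemployment rate changes by −0.73 percentage points.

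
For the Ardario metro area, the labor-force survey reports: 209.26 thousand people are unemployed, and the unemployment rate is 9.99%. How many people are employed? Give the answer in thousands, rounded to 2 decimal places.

Labor force = U / u = 209.26 / 0.0999 ≈ 2,094.69 thousand.
Employed = labor force − unemployed = 2,094.69 − 209.26 = 1,885.43 thousand.

About 1,885.43 thousand are employed.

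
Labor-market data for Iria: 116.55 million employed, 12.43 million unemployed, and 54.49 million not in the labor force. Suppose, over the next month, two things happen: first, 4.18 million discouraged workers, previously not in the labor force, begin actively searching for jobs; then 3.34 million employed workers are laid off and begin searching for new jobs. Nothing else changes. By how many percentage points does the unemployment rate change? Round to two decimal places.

Initially, labor force = 116.55 + 12.43 = 128.98 million, so u = 12.43/128.98 = 9.64%.
After the first change, unemployed and labor force both rise by 4.18 → E = 116.55, U = 16.61, labor force = 133.16 million.
After the second change, employed falls and unemployed rises by 3.34; labor force unchanged → E = 113.21, U = 19.95, labor force = 133.16 million.
New unemployment rate = 19.95 / 133.16 = 14.98%.
Change = 14.98% − 9.64% = +5.34 percentage points.

The unemployment rate changes by +5.34 percentage points.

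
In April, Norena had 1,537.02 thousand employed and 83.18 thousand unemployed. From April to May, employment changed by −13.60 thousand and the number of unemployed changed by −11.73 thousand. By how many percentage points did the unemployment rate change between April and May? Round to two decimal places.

The unemployment rate changed by −0.65 percentage points.

April: labor force = 1,537.02 + 83.18 = 1,620.20; u = 83.18/1,620.20 = 5.13%.
May: labor force = 1,523.42 + 71.45 = 1,594.87; u = 71.45/1,594.87 = 4.48%.
Change = 4.48% − 5.13% = −0.65 pp.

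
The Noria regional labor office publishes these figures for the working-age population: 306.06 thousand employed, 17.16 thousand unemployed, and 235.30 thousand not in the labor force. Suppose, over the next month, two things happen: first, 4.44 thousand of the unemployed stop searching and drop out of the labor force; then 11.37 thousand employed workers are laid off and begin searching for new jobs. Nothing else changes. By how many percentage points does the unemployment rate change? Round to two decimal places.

The unemployment rate changes by +2.25 percentage points.

Initially, labor force = 306.06 + 17.16 = 323.22 thousand, so u = 17.16/323.22 = 5.31%.
After the first change, unemployed and labor force both fall by 4.44 → E = 306.06, U = 12.72, labor force = 318.78 thousand.
After the second change, employed falls and unemployed rises by 11.37; labor force unchanged → E = 294.69, U = 24.09, labor force = 318.78 thousand.
New unemployment rate = 24.09 / 318.78 = 7.56%.
Change = 7.56% − 5.31% = +2.25 percentage points.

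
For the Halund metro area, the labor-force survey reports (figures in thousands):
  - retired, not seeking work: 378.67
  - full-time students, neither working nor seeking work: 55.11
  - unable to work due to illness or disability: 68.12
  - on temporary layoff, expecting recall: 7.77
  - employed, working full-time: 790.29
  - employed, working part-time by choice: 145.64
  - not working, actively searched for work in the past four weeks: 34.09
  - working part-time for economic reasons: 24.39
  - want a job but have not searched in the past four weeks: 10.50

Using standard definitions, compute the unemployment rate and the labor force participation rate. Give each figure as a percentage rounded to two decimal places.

Employed = 790.29 + 145.64 + 24.39 = 960.32 thousand (anyone who worked, including part-time for economic reasons, counts as employed).
Unemployed = 7.77 + 34.09 = 41.86 thousand (jobless and actively searching, or on temporary layoff).
Labor force = 960.32 + 41.86 = 1,002.18 thousand.
Not in labor force = 378.67 + 55.11 + 68.12 + 10.50 = 512.40 thousand (those not working and not actively searching are outside the labor force — including those who want a job but have given up searching).
Civilian working-age population = 1,002.18 + 512.40 = 1,514.58 thousand.
Unemployment rate = 41.86 / 1,002.18 = 4.18%.
Labor force participation rate = 1,002.18 / 1,514.58 = 66.17%.

Unemployment rate ≈ 4.18%; labor force participation rate ≈ 66.17%.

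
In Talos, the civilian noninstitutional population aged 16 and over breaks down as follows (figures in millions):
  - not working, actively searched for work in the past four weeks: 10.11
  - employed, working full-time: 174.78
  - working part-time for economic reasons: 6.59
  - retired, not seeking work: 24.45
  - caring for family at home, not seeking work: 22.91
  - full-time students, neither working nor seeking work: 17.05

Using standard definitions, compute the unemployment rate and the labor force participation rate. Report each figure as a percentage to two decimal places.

Employed = 174.78 + 6.59 = 181.37 million (anyone who worked, including part-time for economic reasons, counts as employed).
Unemployed = 10.11 million.
Labor force = 181.37 + 10.11 = 191.48 million.
Not in labor force = 24.45 + 22.91 + 17.05 = 64.41 million (those not working and not actively searching are outside the labor force).
Civilian working-age population = 191.48 + 64.41 = 255.89 million.
Unemployment rate = 10.11 / 191.48 = 5.28%.
Labor force participation rate = 191.48 / 255.89 = 74.83%.

Unemployment rate ≈ 5.28%; labor force participation rate ≈ 74.83%.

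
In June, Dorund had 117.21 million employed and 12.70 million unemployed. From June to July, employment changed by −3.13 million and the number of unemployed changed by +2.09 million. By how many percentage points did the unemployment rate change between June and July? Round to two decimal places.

June: labor force = 117.21 + 12.70 = 129.91; u = 12.70/129.91 = 9.78%.
July: labor force = 114.08 + 14.79 = 128.87; u = 14.79/128.87 = 11.48%.
Change = 11.48% − 9.78% = +1.70 pp.

The unemployment rate changed by +1.70 percentage points.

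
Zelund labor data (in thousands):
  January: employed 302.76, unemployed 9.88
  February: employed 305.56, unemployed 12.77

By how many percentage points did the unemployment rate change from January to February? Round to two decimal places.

The unemployment rate changed by +0.85 percentage points.

January: labor force = 302.76 + 9.88 = 312.64; u = 9.88/312.64 = 3.16%.
February: labor force = 305.56 + 12.77 = 318.33; u = 12.77/318.33 = 4.01%.
Change = 4.01% − 3.16% = +0.85 pp.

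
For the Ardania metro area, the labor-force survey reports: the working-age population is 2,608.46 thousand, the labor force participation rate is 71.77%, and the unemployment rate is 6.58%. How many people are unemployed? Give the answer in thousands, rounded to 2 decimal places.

Labor force = 0.7177 × 2,608.46 = 1,872.09 thousand.
Unemployed = 0.0658 × 1,872.09 ≈ 123.18 thousand.

About 123.18 thousand are unemployed.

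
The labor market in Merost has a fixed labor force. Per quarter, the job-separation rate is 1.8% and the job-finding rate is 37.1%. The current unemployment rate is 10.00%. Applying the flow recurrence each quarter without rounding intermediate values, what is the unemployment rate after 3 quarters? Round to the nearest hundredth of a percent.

With a fixed labor force, u_{t+1} = u_t + s·(1−u_t) − f·u_t = u_t·(1−s−f) + s.
Here 1−s−f = 0.611 and s = 0.018.
u_1 = 0.100000 × 0.611 + 0.018 = 0.079100.
u_2 = 0.079100 × 0.611 + 0.018 = 0.066330.
u_3 = 0.066330 × 0.611 + 0.018 = 0.058528.

Unemployment rate after three quarters ≈ 5.85%.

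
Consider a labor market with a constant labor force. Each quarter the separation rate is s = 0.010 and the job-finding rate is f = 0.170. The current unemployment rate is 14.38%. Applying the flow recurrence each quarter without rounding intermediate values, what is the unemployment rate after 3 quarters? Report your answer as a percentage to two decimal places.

Unemployment rate after three quarters ≈ 10.42%.

With a fixed labor force, u_{t+1} = u_t + s·(1−u_t) − f·u_t = u_t·(1−s−f) + s.
Here 1−s−f = 0.820 and s = 0.010.
u_1 = 0.143800 × 0.820 + 0.010 = 0.127916.
u_2 = 0.127916 × 0.820 + 0.010 = 0.114891.
u_3 = 0.114891 × 0.820 + 0.010 = 0.104211.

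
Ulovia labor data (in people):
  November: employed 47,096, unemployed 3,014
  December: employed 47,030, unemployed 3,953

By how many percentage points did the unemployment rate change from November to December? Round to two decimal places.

The unemployment rate changed by +1.74 percentage points.

November: labor force = 47,096 + 3,014 = 50,110; u = 3,014/50,110 = 6.01%.
December: labor force = 47,030 + 3,953 = 50,983; u = 3,953/50,983 = 7.75%.
Change = 7.75% − 6.01% = +1.74 pp.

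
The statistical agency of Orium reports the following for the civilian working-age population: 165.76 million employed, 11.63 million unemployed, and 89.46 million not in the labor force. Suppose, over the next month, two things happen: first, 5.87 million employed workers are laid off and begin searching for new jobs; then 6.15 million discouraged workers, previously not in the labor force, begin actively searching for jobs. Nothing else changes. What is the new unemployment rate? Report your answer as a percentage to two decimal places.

Initially, labor force = 165.76 + 11.63 = 177.39 million, so u = 11.63/177.39 = 6.56%.
After the first change, employed falls and unemployed rises by 5.87; labor force unchanged → E = 159.89, U = 17.50, labor force = 177.39 million.
After the second change, unemployed and labor force both rise by 6.15 → E = 159.89, U = 23.65, labor force = 183.54 million.
New unemployment rate = 23.65 / 183.54 = 12.89%.

New unemployment rate ≈ 12.89%.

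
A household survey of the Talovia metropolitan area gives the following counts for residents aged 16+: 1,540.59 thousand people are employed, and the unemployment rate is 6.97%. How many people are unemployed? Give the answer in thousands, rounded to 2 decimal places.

Let U be the number unemployed. The labor force is E + U, and U/(E+U) = 0.0697.
So U = 0.0697 × 1,540.59 / (1 − 0.0697) = 107.3791 / 0.9303 ≈ 115.42 thousand.

About 115.42 thousand are unemployed.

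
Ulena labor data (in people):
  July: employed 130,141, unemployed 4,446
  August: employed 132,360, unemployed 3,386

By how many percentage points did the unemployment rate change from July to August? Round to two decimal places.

July: labor force = 130,141 + 4,446 = 134,587; u = 4,446/134,587 = 3.30%.
August: labor force = 132,360 + 3,386 = 135,746; u = 3,386/135,746 = 2.49%.
Change = 2.49% − 3.30% = −0.81 pp.

The unemployment rate changed by −0.81 percentage points.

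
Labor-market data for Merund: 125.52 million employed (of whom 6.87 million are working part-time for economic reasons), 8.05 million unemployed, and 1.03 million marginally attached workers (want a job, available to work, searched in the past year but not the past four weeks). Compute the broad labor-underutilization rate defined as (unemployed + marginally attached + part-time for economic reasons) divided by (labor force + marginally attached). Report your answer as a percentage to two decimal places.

Broad underutilization rate ≈ 11.85%.

Labor force = 125.52 + 8.05 = 133.57 million.
Numerator = 8.05 + 1.03 + 6.87 = 15.95 million.
Denominator = 133.57 + 1.03 = 134.60 million.
Broad rate = 15.95 / 134.60 = 11.85%.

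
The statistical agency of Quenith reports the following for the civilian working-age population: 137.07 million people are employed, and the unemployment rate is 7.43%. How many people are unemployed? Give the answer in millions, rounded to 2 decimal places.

About 11.00 million are unemployed.

Let U be the number unemployed. The labor force is E + U, and U/(E+U) = 0.0743.
So U = 0.0743 × 137.07 / (1 − 0.0743) = 10.1843 / 0.9257 ≈ 11.00 million.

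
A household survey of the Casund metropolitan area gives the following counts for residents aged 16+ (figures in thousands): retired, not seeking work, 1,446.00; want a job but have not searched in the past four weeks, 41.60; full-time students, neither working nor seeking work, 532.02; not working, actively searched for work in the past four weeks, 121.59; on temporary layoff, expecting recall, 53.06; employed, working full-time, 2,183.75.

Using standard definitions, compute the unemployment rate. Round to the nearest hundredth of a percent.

Unemployment rate ≈ 7.41%.

Employed = 2,183.75 thousand.
Unemployed = 121.59 + 53.06 = 174.65 thousand (jobless and actively searching, or on temporary layoff).
Labor force = 2,183.75 + 174.65 = 2,358.40 thousand.
Unemployment rate = 174.65 / 2,358.40 = 7.41%.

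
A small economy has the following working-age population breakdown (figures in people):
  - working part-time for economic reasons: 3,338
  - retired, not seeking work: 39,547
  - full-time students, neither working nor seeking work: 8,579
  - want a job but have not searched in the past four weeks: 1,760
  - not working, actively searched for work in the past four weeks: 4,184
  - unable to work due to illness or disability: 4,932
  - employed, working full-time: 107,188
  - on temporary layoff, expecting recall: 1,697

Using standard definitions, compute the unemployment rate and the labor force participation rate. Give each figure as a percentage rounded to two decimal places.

Employed = 3,338 + 107,188 = 110,526 (anyone who worked, including part-time for economic reasons, counts as employed).
Unemployed = 4,184 + 1,697 = 5,881 (jobless and actively searching, or on temporary layoff).
Labor force = 110,526 + 5,881 = 116,407.
Not in labor force = 39,547 + 8,579 + 1,760 + 4,932 = 54,818 (those not working and not actively searching are outside the labor force — including those who want a job but have given up searching).
Civilian working-age population = 116,407 + 54,818 = 171,225.
Unemployment rate = 5,881 / 116,407 = 5.05%.
Labor force participation rate = 116,407 / 171,225 = 67.98%.

Unemployment rate ≈ 5.05%; labor force participation rate ≈ 67.98%.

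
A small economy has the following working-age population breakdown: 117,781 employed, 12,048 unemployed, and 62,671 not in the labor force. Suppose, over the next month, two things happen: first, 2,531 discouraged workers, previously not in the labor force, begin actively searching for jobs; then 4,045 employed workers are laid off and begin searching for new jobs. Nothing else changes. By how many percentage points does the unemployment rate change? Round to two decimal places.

Initially, labor force = 117,781 + 12,048 = 129,829, so u = 12,048/129,829 = 9.28%.
After the first change, unemployed and labor force both rise by 2,531 → E = 117,781, U = 14,579, labor force = 132,360.
After the second change, employed falls and unemployed rises by 4,045; labor force unchanged → E = 113,736, U = 18,624, labor force = 132,360.
New unemployment rate = 18,624 / 132,360 = 14.07%.
Change = 14.07% − 9.28% = +4.79 percentage points.

The unemployment rate changes by +4.79 percentage points.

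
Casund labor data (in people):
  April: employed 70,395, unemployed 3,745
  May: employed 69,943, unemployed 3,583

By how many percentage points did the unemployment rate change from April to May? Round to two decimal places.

The unemployment rate changed by −0.18 percentage points.

April: labor force = 70,395 + 3,745 = 74,140; u = 3,745/74,140 = 5.05%.
May: labor force = 69,943 + 3,583 = 73,526; u = 3,583/73,526 = 4.87%.
Change = 4.87% − 5.05% = −0.18 pp.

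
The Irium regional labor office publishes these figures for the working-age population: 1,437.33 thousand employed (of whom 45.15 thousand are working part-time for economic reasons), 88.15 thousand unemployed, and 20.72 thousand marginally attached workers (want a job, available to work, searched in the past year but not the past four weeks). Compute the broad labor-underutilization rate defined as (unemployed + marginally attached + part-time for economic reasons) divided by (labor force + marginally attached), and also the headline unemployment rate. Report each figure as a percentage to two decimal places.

Broad underutilization rate ≈ 9.96%; headline unemployment rate ≈ 5.78%.

Labor force = 1,437.33 + 88.15 = 1,525.48 thousand.
Numerator = 88.15 + 20.72 + 45.15 = 154.02 thousand.
Denominator = 1,525.48 + 20.72 = 1,546.20 thousand.
Broad rate = 154.02 / 1,546.20 = 9.96%.
Headline unemployment rate = 88.15 / 1,525.48 = 5.78%.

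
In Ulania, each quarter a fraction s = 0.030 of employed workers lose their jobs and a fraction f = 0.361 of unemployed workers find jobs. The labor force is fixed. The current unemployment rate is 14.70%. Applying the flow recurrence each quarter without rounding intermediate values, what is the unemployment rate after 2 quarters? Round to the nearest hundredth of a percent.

With a fixed labor force, u_{t+1} = u_t + s·(1−u_t) − f·u_t = u_t·(1−s−f) + s.
Here 1−s−f = 0.609 and s = 0.030.
u_1 = 0.147000 × 0.609 + 0.030 = 0.119523.
u_2 = 0.119523 × 0.609 + 0.030 = 0.102790.

Unemployment rate after two quarters ≈ 10.28%.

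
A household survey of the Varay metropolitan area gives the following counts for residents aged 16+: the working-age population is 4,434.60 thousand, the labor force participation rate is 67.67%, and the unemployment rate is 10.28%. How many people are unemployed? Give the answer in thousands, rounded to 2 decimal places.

Labor force = 0.6767 × 4,434.60 = 3,000.89 thousand.
Unemployed = 0.1028 × 3,000.89 ≈ 308.49 thousand.

About 308.49 thousand are unemployed.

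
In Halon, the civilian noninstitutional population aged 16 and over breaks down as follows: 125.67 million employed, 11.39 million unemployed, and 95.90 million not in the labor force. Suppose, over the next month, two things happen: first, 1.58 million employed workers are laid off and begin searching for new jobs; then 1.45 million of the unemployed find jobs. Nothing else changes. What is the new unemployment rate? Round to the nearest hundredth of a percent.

Initially, labor force = 125.67 + 11.39 = 137.06 million, so u = 11.39/137.06 = 8.31%.
After the first change, employed falls and unemployed rises by 1.58; labor force unchanged → E = 124.09, U = 12.97, labor force = 137.06 million.
After the second change, unemployed falls and employed rises by 1.45; labor force unchanged → E = 125.54, U = 11.52, labor force = 137.06 million.
New unemployment rate = 11.52 / 137.06 = 8.41%.

New unemployment rate ≈ 8.41%.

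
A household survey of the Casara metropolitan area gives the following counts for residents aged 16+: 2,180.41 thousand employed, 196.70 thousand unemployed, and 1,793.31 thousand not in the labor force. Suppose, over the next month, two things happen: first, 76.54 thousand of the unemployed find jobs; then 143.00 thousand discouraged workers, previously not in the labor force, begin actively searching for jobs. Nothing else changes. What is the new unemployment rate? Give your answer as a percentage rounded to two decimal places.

Initially, labor force = 2,180.41 + 196.70 = 2,377.11 thousand, so u = 196.70/2,377.11 = 8.27%.
After the first change, unemployed falls and employed rises by 76.54; labor force unchanged → E = 2,256.95, U = 120.16, labor force = 2,377.11 thousand.
After the second change, unemployed and labor force both rise by 143.00 → E = 2,256.95, U = 263.16, labor force = 2,520.11 thousand.
New unemployment rate = 263.16 / 2,520.11 = 10.44%.

New unemployment rate ≈ 10.44%.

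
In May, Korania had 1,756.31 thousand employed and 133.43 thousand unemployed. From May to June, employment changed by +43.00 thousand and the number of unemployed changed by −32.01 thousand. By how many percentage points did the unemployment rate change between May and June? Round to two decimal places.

May: labor force = 1,756.31 + 133.43 = 1,889.74; u = 133.43/1,889.74 = 7.06%.
June: labor force = 1,799.31 + 101.42 = 1,900.73; u = 101.42/1,900.73 = 5.34%.
Change = 5.34% − 7.06% = −1.72 pp.

The unemployment rate changed by −1.72 percentage points.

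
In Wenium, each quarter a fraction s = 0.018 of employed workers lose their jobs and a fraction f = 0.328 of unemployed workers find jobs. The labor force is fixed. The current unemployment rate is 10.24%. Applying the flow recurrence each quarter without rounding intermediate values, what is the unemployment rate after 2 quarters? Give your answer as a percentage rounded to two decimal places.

With a fixed labor force, u_{t+1} = u_t + s·(1−u_t) − f·u_t = u_t·(1−s−f) + s.
Here 1−s−f = 0.654 and s = 0.018.
u_1 = 0.102400 × 0.654 + 0.018 = 0.084970.
u_2 = 0.084970 × 0.654 + 0.018 = 0.073570.

Unemployment rate after two quarters ≈ 7.36%.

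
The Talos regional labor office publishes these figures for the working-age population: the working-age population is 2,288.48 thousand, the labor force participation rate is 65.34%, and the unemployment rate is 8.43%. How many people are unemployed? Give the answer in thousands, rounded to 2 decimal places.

Labor force = 0.6534 × 2,288.48 = 1,495.29 thousand.
Unemployed = 0.0843 × 1,495.29 ≈ 126.05 thousand.

About 126.05 thousand are unemployed.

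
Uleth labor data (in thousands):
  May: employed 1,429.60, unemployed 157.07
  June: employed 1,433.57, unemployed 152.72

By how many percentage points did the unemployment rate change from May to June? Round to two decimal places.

The unemployment rate changed by −0.27 percentage points.

May: labor force = 1,429.60 + 157.07 = 1,586.67; u = 157.07/1,586.67 = 9.90%.
June: labor force = 1,433.57 + 152.72 = 1,586.29; u = 152.72/1,586.29 = 9.63%.
Change = 9.63% − 9.90% = −0.27 pp.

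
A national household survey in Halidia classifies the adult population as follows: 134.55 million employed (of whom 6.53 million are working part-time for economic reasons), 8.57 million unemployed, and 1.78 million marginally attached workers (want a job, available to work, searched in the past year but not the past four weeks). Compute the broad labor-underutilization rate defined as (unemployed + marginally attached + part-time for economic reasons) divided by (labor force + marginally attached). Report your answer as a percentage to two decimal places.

Broad underutilization rate ≈ 11.65%.

Labor force = 134.55 + 8.57 = 143.12 million.
Numerator = 8.57 + 1.78 + 6.53 = 16.88 million.
Denominator = 143.12 + 1.78 = 144.90 million.
Broad rate = 16.88 / 144.90 = 11.65%.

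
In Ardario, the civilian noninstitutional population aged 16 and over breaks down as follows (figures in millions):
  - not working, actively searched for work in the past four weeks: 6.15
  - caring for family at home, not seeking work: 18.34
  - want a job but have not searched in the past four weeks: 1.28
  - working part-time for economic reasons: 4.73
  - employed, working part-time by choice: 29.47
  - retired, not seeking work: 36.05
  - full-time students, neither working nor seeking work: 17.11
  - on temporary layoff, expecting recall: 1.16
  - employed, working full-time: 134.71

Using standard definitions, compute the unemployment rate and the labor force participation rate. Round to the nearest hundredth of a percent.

Employed = 4.73 + 29.47 + 134.71 = 168.91 million (anyone who worked, including part-time for economic reasons, counts as employed).
Unemployed = 6.15 + 1.16 = 7.31 million (jobless and actively searching, or on temporary layoff).
Labor force = 168.91 + 7.31 = 176.22 million.
Not in labor force = 18.34 + 1.28 + 36.05 + 17.11 = 72.78 million (those not working and not actively searching are outside the labor force — including those who want a job but have given up searching).
Civilian working-age population = 176.22 + 72.78 = 249.00 million.
Unemployment rate = 7.31 / 176.22 = 4.15%.
Labor force participation rate = 176.22 / 249.00 = 70.77%.

Unemployment rate ≈ 4.15%; labor force participation rate ≈ 70.77%.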